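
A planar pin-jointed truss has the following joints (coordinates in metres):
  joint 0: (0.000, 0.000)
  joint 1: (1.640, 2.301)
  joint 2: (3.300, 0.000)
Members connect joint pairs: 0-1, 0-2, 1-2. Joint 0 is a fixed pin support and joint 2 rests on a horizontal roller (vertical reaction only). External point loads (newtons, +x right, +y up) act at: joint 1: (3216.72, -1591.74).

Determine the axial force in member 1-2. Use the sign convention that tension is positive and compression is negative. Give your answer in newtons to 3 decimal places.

-3741.098

N=3 nodes, M=3 members, R=3 reactions → 2N=6, M+R=6
member 0 (0-1): L=2.8256, (cx,cy)=(0.5804,0.8143)
member 1 (0-2): L=3.3000, (cx,cy)=(1.0000,0.0000)
member 2 (1-2): L=2.8373, (cx,cy)=(0.5851,-0.8110)
solve A·x = −loads:
  F[0-1] = +1771.0709 N (tension)
  F[0-2] = +2188.7888 N (tension)
  F[1-2] = -3741.0983 N (compression)
  Rx@0 = -3216.7200 N
  Ry@0 = -1442.2377 N
  Ry@2 = +3033.9777 N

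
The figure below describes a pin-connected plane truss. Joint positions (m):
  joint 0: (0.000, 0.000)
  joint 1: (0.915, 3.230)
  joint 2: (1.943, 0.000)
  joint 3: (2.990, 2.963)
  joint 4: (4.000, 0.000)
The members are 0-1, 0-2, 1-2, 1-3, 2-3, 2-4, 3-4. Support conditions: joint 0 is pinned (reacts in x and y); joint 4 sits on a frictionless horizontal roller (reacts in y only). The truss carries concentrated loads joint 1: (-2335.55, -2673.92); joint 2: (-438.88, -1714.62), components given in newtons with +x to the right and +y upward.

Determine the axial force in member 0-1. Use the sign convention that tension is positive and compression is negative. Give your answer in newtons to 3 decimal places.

N=5 nodes, M=7 members, R=3 reactions → 2N=10, M+R=10
member 0 (0-1): L=3.3571, (cx,cy)=(0.2726,0.9621)
member 1 (0-2): L=1.9430, (cx,cy)=(1.0000,0.0000)
member 2 (1-2): L=3.3896, (cx,cy)=(0.3033,-0.9529)
member 3 (1-3): L=2.0921, (cx,cy)=(0.9918,-0.1276)
member 4 (2-3): L=3.1425, (cx,cy)=(0.3332,0.9429)
member 5 (2-4): L=2.0570, (cx,cy)=(1.0000,0.0000)
member 6 (3-4): L=3.1304, (cx,cy)=(0.3226,-0.9465)
solve A·x = −loads:
  F[0-1] = -5020.0200 N (compression)
  F[0-2] = -1406.1903 N (compression)
  F[1-2] = +2223.0224 N (tension)
  F[1-3] = +295.5360 N (tension)
  F[2-3] = -428.1662 N (compression)
  F[2-4] = -150.4674 N (compression)
  F[3-4] = +466.3612 N (tension)
  Rx@0 = +2774.4300 N
  Ry@0 = +4829.9608 N
  Ry@4 = -441.4208 N

-5020.020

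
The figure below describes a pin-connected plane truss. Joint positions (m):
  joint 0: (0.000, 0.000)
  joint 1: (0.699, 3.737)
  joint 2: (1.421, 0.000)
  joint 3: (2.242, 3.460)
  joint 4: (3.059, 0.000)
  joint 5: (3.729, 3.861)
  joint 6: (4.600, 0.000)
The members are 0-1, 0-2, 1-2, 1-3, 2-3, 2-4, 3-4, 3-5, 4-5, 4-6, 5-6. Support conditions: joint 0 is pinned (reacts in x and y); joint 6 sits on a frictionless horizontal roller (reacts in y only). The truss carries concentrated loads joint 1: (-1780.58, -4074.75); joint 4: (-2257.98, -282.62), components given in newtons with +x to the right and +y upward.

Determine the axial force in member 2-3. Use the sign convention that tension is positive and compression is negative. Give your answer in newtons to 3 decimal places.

N=7 nodes, M=11 members, R=3 reactions → 2N=14, M+R=14
member 0 (0-1): L=3.8018, (cx,cy)=(0.1839,0.9830)
member 1 (0-2): L=1.4210, (cx,cy)=(1.0000,0.0000)
member 2 (1-2): L=3.8061, (cx,cy)=(0.1897,-0.9818)
member 3 (1-3): L=1.5677, (cx,cy)=(0.9843,-0.1767)
member 4 (2-3): L=3.5561, (cx,cy)=(0.2309,0.9730)
member 5 (2-4): L=1.6380, (cx,cy)=(1.0000,0.0000)
member 6 (3-4): L=3.5551, (cx,cy)=(0.2298,-0.9732)
member 7 (3-5): L=1.5401, (cx,cy)=(0.9655,0.2604)
member 8 (4-5): L=3.9187, (cx,cy)=(0.1710,0.9853)
member 9 (4-6): L=1.5410, (cx,cy)=(1.0000,0.0000)
member 10 (5-6): L=3.9580, (cx,cy)=(0.2201,-0.9755)
solve A·x = −loads:
  F[0-1] = -5083.4304 N (compression)
  F[0-2] = -3103.9219 N (compression)
  F[1-2] = +812.5826 N (tension)
  F[1-3] = +702.8580 N (tension)
  F[2-3] = -819.9812 N (compression)
  F[2-4] = -2760.4676 N (compression)
  F[3-4] = +1021.5592 N (tension)
  F[3-5] = +277.2896 N (tension)
  F[4-5] = -722.2329 N (compression)
  F[4-6] = -144.2419 N (compression)
  F[5-6] = +655.4684 N (tension)
  Rx@0 = +4038.5600 N
  Ry@0 = +4996.7706 N
  Ry@6 = -639.4006 N

-819.981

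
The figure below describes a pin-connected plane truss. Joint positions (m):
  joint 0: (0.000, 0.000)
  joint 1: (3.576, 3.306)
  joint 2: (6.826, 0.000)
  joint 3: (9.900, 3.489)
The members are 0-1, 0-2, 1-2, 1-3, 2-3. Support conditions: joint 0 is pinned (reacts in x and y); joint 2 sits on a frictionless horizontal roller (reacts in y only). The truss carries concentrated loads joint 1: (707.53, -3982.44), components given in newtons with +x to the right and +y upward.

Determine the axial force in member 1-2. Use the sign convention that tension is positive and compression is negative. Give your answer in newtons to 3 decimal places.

N=4 nodes, M=5 members, R=3 reactions → 2N=8, M+R=8
member 0 (0-1): L=4.8701, (cx,cy)=(0.7343,0.6788)
member 1 (0-2): L=6.8260, (cx,cy)=(1.0000,0.0000)
member 2 (1-2): L=4.6360, (cx,cy)=(0.7010,-0.7131)
member 3 (1-3): L=6.3266, (cx,cy)=(0.9996,0.0289)
member 4 (2-3): L=4.6500, (cx,cy)=(0.6611,0.7503)
solve A·x = −loads:
  F[0-1] = -2288.3767 N (compression)
  F[0-2] = +2387.8476 N (tension)
  F[1-2] = -3406.1442 N (compression)
  F[1-3] = -0.0000 N (compression)
  F[2-3] = +0.0000 N (tension)
  Rx@0 = -707.5300 N
  Ry@0 = +1553.4480 N
  Ry@2 = +2428.9920 N

-3406.144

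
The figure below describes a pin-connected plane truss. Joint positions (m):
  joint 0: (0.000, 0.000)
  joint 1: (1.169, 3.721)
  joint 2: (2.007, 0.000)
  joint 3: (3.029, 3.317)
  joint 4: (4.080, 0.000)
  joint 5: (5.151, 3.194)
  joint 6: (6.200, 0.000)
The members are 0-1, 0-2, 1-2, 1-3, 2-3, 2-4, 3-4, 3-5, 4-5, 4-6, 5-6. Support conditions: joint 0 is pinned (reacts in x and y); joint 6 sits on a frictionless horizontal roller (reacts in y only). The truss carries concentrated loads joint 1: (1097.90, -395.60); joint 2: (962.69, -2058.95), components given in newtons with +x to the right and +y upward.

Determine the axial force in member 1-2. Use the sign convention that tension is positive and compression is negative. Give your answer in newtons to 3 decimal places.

1044.753

N=7 nodes, M=11 members, R=3 reactions → 2N=14, M+R=14
member 0 (0-1): L=3.9003, (cx,cy)=(0.2997,0.9540)
member 1 (0-2): L=2.0070, (cx,cy)=(1.0000,0.0000)
member 2 (1-2): L=3.8142, (cx,cy)=(0.2197,-0.9756)
member 3 (1-3): L=1.9034, (cx,cy)=(0.9772,-0.2123)
member 4 (2-3): L=3.4709, (cx,cy)=(0.2945,0.9557)
member 5 (2-4): L=2.0730, (cx,cy)=(1.0000,0.0000)
member 6 (3-4): L=3.4795, (cx,cy)=(0.3021,-0.9533)
member 7 (3-5): L=2.1256, (cx,cy)=(0.9983,-0.0579)
member 8 (4-5): L=3.3688, (cx,cy)=(0.3179,0.9481)
member 9 (4-6): L=2.1200, (cx,cy)=(1.0000,0.0000)
member 10 (5-6): L=3.3619, (cx,cy)=(0.3120,-0.9501)
solve A·x = −loads:
  F[0-1] = -1105.3575 N (compression)
  F[0-2] = +2391.8877 N (tension)
  F[1-2] = +1044.7529 N (tension)
  F[1-3] = -1697.4125 N (compression)
  F[2-3] = +1087.9569 N (tension)
  F[2-4] = +1338.3865 N (tension)
  F[3-4] = -1413.1807 N (compression)
  F[3-5] = -913.0614 N (compression)
  F[4-5] = +1420.8917 N (tension)
  F[4-6] = +459.8025 N (tension)
  F[5-6] = -1473.5818 N (compression)
  Rx@0 = -2060.5900 N
  Ry@0 = +1054.5411 N
  Ry@6 = +1400.0089 N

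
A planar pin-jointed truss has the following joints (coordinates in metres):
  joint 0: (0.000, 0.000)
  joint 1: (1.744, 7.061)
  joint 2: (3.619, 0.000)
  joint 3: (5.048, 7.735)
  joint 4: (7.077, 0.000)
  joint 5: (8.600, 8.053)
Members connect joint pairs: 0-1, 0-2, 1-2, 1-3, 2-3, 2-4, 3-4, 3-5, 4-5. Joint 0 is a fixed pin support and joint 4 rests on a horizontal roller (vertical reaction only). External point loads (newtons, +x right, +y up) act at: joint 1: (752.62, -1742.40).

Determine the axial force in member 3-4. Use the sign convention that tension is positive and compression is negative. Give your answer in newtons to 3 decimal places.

-1220.234

N=6 nodes, M=9 members, R=3 reactions → 2N=12, M+R=12
member 0 (0-1): L=7.2732, (cx,cy)=(0.2398,0.9708)
member 1 (0-2): L=3.6190, (cx,cy)=(1.0000,0.0000)
member 2 (1-2): L=7.3057, (cx,cy)=(0.2566,-0.9665)
member 3 (1-3): L=3.3720, (cx,cy)=(0.9798,0.1999)
member 4 (2-3): L=7.8659, (cx,cy)=(0.1817,0.9834)
member 5 (2-4): L=3.4580, (cx,cy)=(1.0000,0.0000)
member 6 (3-4): L=7.9967, (cx,cy)=(0.2537,-0.9673)
member 7 (3-5): L=3.5662, (cx,cy)=(0.9960,0.0892)
member 8 (4-5): L=8.1958, (cx,cy)=(0.1858,0.9826)
solve A·x = −loads:
  F[0-1] = -578.9897 N (compression)
  F[0-2] = +891.4529 N (tension)
  F[1-2] = -1336.9393 N (compression)
  F[1-3] = -559.6220 N (compression)
  F[2-3] = +1314.0243 N (tension)
  F[2-4] = +309.6099 N (tension)
  F[3-4] = -1220.2338 N (compression)
  F[3-5] = -0.0000 N (compression)
  F[4-5] = -0.0000 N (compression)
  Rx@0 = -752.6200 N
  Ry@0 = +562.0983 N
  Ry@4 = +1180.3017 N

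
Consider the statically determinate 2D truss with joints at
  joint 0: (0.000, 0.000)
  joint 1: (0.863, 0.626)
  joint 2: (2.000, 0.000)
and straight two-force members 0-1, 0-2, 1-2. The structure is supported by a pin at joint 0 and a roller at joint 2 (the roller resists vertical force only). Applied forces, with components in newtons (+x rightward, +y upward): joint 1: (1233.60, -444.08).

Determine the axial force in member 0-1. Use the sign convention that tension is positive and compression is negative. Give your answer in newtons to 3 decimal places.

N=3 nodes, M=3 members, R=3 reactions → 2N=6, M+R=6
member 0 (0-1): L=1.0661, (cx,cy)=(0.8095,0.5872)
member 1 (0-2): L=2.0000, (cx,cy)=(1.0000,0.0000)
member 2 (1-2): L=1.2979, (cx,cy)=(0.8760,-0.4823)
solve A·x = −loads:
  F[0-1] = +227.6307 N (tension)
  F[0-2] = +1049.3408 N (tension)
  F[1-2] = -1197.8717 N (compression)
  Rx@0 = -1233.6000 N
  Ry@0 = -133.6573 N
  Ry@2 = +577.7373 N

227.631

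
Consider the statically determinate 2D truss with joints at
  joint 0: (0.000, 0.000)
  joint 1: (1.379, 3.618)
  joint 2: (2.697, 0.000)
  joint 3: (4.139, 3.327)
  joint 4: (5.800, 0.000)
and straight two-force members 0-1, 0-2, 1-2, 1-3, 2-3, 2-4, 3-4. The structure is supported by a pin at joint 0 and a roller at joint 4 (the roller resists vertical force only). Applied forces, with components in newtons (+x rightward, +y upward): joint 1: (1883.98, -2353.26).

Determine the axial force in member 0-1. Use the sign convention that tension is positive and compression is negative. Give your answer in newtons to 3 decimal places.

-661.945

N=5 nodes, M=7 members, R=3 reactions → 2N=10, M+R=10
member 0 (0-1): L=3.8719, (cx,cy)=(0.3562,0.9344)
member 1 (0-2): L=2.6970, (cx,cy)=(1.0000,0.0000)
member 2 (1-2): L=3.8506, (cx,cy)=(0.3423,-0.9396)
member 3 (1-3): L=2.7753, (cx,cy)=(0.9945,-0.1049)
member 4 (2-3): L=3.6261, (cx,cy)=(0.3977,0.9175)
member 5 (2-4): L=3.1030, (cx,cy)=(1.0000,0.0000)
member 6 (3-4): L=3.7186, (cx,cy)=(0.4467,-0.8947)
solve A·x = −loads:
  F[0-1] = -661.9445 N (compression)
  F[0-2] = +2119.7358 N (tension)
  F[1-2] = -1672.6236 N (compression)
  F[1-3] = -1555.7977 N (compression)
  F[2-3] = +1712.8578 N (tension)
  F[2-4] = +866.0573 N (tension)
  F[3-4] = -1938.8951 N (compression)
  Rx@0 = -1883.9800 N
  Ry@0 = +618.5384 N
  Ry@4 = +1734.7216 N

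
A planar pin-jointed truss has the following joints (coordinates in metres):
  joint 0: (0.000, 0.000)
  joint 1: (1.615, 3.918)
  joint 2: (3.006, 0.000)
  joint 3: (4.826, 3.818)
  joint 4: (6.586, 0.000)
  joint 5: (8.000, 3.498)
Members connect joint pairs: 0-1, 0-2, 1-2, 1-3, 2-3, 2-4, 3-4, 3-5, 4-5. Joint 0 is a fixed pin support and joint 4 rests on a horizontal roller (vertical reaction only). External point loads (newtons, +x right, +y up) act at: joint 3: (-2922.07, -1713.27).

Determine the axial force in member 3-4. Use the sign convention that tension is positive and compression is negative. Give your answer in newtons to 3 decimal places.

N=6 nodes, M=9 members, R=3 reactions → 2N=12, M+R=12
member 0 (0-1): L=4.2378, (cx,cy)=(0.3811,0.9245)
member 1 (0-2): L=3.0060, (cx,cy)=(1.0000,0.0000)
member 2 (1-2): L=4.1576, (cx,cy)=(0.3346,-0.9424)
member 3 (1-3): L=3.2126, (cx,cy)=(0.9995,-0.0311)
member 4 (2-3): L=4.2296, (cx,cy)=(0.4303,0.9027)
member 5 (2-4): L=3.5800, (cx,cy)=(1.0000,0.0000)
member 6 (3-4): L=4.2041, (cx,cy)=(0.4186,-0.9082)
member 7 (3-5): L=3.1901, (cx,cy)=(0.9950,-0.1003)
member 8 (4-5): L=3.7730, (cx,cy)=(0.3748,0.9271)
solve A·x = −loads:
  F[0-1] = -2327.4474 N (compression)
  F[0-2] = -2035.0938 N (compression)
  F[1-2] = +2338.5674 N (tension)
  F[1-3] = -1670.1961 N (compression)
  F[2-3] = -2441.3807 N (compression)
  F[2-4] = -202.1555 N (compression)
  F[3-4] = +482.8912 N (tension)
  F[3-5] = -0.0000 N (tension)
  F[4-5] = +0.0000 N (tension)
  Rx@0 = +2922.0700 N
  Ry@0 = +2151.8097 N
  Ry@4 = -438.5397 N

482.891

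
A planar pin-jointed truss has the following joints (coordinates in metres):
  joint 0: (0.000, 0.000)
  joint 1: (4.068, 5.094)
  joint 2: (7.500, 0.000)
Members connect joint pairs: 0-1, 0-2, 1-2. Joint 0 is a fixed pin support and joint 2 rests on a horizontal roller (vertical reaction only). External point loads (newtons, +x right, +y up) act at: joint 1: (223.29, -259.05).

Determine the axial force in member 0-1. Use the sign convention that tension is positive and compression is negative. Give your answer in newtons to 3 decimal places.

42.382

N=3 nodes, M=3 members, R=3 reactions → 2N=6, M+R=6
member 0 (0-1): L=6.5190, (cx,cy)=(0.6240,0.7814)
member 1 (0-2): L=7.5000, (cx,cy)=(1.0000,0.0000)
member 2 (1-2): L=6.1423, (cx,cy)=(0.5588,-0.8293)
solve A·x = −loads:
  F[0-1] = +42.3816 N (tension)
  F[0-2] = +196.8430 N (tension)
  F[1-2] = -352.2909 N (compression)
  Rx@0 = -223.2900 N
  Ry@0 = -33.1173 N
  Ry@2 = +292.1673 N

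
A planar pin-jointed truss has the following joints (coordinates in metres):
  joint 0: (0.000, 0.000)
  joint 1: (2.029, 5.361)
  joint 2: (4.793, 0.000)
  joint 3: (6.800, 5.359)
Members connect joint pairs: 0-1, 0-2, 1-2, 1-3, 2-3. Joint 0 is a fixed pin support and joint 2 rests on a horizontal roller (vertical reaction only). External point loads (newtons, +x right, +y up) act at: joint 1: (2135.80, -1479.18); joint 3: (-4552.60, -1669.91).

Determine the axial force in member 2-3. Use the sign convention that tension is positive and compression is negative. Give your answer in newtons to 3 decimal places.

-1784.935

N=4 nodes, M=5 members, R=3 reactions → 2N=8, M+R=8
member 0 (0-1): L=5.7321, (cx,cy)=(0.3540,0.9353)
member 1 (0-2): L=4.7930, (cx,cy)=(1.0000,0.0000)
member 2 (1-2): L=6.0316, (cx,cy)=(0.4583,-0.8888)
member 3 (1-3): L=4.7710, (cx,cy)=(1.0000,-0.0004)
member 4 (2-3): L=5.7225, (cx,cy)=(0.3507,0.9365)
solve A·x = −loads:
  F[0-1] = -3052.7026 N (compression)
  F[0-2] = -1336.2335 N (compression)
  F[1-2] = +1549.8352 N (tension)
  F[1-3] = -3926.5856 N (compression)
  F[2-3] = -1784.9353 N (compression)
  Rx@0 = +2416.8000 N
  Ry@0 = +2855.0602 N
  Ry@2 = +294.0298 N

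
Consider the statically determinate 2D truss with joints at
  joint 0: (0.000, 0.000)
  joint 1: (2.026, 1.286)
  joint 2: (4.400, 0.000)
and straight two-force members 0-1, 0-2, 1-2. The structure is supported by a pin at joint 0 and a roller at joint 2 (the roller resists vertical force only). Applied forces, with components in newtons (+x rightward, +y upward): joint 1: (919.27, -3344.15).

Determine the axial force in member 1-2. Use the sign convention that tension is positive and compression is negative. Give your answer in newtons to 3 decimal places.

-3796.935

N=3 nodes, M=3 members, R=3 reactions → 2N=6, M+R=6
member 0 (0-1): L=2.3997, (cx,cy)=(0.8443,0.5359)
member 1 (0-2): L=4.4000, (cx,cy)=(1.0000,0.0000)
member 2 (1-2): L=2.6999, (cx,cy)=(0.8793,-0.4763)
solve A·x = −loads:
  F[0-1] = -2865.5173 N (compression)
  F[0-2] = +3338.5651 N (tension)
  F[1-2] = -3796.9347 N (compression)
  Rx@0 = -919.2700 N
  Ry@0 = +1535.6434 N
  Ry@2 = +1808.5066 N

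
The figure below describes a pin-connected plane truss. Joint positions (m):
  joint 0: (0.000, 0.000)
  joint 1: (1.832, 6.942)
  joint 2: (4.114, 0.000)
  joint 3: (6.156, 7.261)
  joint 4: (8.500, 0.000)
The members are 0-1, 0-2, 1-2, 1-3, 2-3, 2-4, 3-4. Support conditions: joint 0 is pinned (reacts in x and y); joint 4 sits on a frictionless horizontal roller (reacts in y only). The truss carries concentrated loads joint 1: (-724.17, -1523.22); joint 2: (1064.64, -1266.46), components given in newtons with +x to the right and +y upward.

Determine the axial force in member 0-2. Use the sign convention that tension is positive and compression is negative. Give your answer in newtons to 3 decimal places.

N=5 nodes, M=7 members, R=3 reactions → 2N=10, M+R=10
member 0 (0-1): L=7.1797, (cx,cy)=(0.2552,0.9669)
member 1 (0-2): L=4.1140, (cx,cy)=(1.0000,0.0000)
member 2 (1-2): L=7.3075, (cx,cy)=(0.3123,-0.9500)
member 3 (1-3): L=4.3358, (cx,cy)=(0.9973,0.0736)
member 4 (2-3): L=7.5427, (cx,cy)=(0.2707,0.9627)
member 5 (2-4): L=4.3860, (cx,cy)=(1.0000,0.0000)
member 6 (3-4): L=7.6300, (cx,cy)=(0.3072,-0.9516)
solve A·x = −loads:
  F[0-1] = -2523.3787 N (compression)
  F[0-2] = +984.3482 N (tension)
  F[1-2] = +948.1255 N (tension)
  F[1-3] = -216.3789 N (compression)
  F[2-3] = +379.9397 N (tension)
  F[2-4] = +112.9328 N (tension)
  F[3-4] = -367.6083 N (compression)
  Rx@0 = -340.4700 N
  Ry@0 = +2439.8485 N
  Ry@4 = +349.8315 N

984.348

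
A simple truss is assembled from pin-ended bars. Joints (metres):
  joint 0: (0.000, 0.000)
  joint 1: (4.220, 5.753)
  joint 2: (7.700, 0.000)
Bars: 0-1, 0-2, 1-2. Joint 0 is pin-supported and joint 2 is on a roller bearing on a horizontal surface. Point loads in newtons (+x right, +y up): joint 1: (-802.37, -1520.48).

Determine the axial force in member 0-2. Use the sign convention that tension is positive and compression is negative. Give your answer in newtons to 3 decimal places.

141.436

N=3 nodes, M=3 members, R=3 reactions → 2N=6, M+R=6
member 0 (0-1): L=7.1348, (cx,cy)=(0.5915,0.8063)
member 1 (0-2): L=7.7000, (cx,cy)=(1.0000,0.0000)
member 2 (1-2): L=6.7236, (cx,cy)=(0.5176,-0.8556)
solve A·x = −loads:
  F[0-1] = -1595.7042 N (compression)
  F[0-2] = +141.4363 N (tension)
  F[1-2] = -273.2666 N (compression)
  Rx@0 = +802.3700 N
  Ry@0 = +1286.6630 N
  Ry@2 = +233.8170 N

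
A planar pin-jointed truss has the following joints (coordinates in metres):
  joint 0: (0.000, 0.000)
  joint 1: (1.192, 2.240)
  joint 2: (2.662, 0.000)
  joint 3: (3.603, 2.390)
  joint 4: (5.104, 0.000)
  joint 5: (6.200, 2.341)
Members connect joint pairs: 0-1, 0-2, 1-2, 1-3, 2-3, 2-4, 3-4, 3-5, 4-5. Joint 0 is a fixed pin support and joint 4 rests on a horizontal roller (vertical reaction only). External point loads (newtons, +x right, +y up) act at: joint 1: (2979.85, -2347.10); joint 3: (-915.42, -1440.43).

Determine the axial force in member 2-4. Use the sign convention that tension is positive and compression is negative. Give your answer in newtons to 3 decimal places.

1534.969

N=6 nodes, M=9 members, R=3 reactions → 2N=12, M+R=12
member 0 (0-1): L=2.5374, (cx,cy)=(0.4698,0.8828)
member 1 (0-2): L=2.6620, (cx,cy)=(1.0000,0.0000)
member 2 (1-2): L=2.6793, (cx,cy)=(0.5487,-0.8360)
member 3 (1-3): L=2.4157, (cx,cy)=(0.9981,0.0621)
member 4 (2-3): L=2.5686, (cx,cy)=(0.3664,0.9305)
member 5 (2-4): L=2.4420, (cx,cy)=(1.0000,0.0000)
member 6 (3-4): L=2.8223, (cx,cy)=(0.5318,-0.8468)
member 7 (3-5): L=2.5975, (cx,cy)=(0.9998,-0.0189)
member 8 (4-5): L=2.5849, (cx,cy)=(0.4240,0.9057)
solve A·x = −loads:
  F[0-1] = -1521.8162 N (compression)
  F[0-2] = +2779.3333 N (tension)
  F[1-2] = -1417.5487 N (compression)
  F[1-3] = -2922.6461 N (compression)
  F[2-3] = +1273.6896 N (tension)
  F[2-4] = +1534.9688 N (tension)
  F[3-4] = -2886.1207 N (compression)
  F[3-5] = +0.0000 N (tension)
  F[4-5] = -0.0000 N (compression)
  Rx@0 = -2064.4300 N
  Ry@0 = +1343.4425 N
  Ry@4 = +2444.0875 N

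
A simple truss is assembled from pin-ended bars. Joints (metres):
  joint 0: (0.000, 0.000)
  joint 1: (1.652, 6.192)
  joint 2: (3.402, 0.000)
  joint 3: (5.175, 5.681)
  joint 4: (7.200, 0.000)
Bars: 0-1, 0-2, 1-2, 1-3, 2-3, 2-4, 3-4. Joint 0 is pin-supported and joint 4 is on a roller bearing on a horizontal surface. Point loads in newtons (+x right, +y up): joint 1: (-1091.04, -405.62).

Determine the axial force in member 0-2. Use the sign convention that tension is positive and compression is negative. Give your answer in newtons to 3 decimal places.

N=5 nodes, M=7 members, R=3 reactions → 2N=10, M+R=10
member 0 (0-1): L=6.4086, (cx,cy)=(0.2578,0.9662)
member 1 (0-2): L=3.4020, (cx,cy)=(1.0000,0.0000)
member 2 (1-2): L=6.4345, (cx,cy)=(0.2720,-0.9623)
member 3 (1-3): L=3.5599, (cx,cy)=(0.9896,-0.1435)
member 4 (2-3): L=5.9512, (cx,cy)=(0.2979,0.9546)
member 5 (2-4): L=3.7980, (cx,cy)=(1.0000,0.0000)
member 6 (3-4): L=6.0311, (cx,cy)=(0.3358,-0.9419)
solve A·x = −loads:
  F[0-1] = -1294.5996 N (compression)
  F[0-2] = -757.3192 N (compression)
  F[1-2] = +796.8515 N (tension)
  F[1-3] = +546.2570 N (tension)
  F[2-3] = -803.2919 N (compression)
  F[2-4] = -301.2823 N (compression)
  F[3-4] = +897.3182 N (tension)
  Rx@0 = +1091.0400 N
  Ry@0 = +1250.8471 N
  Ry@4 = -845.2271 N

-757.319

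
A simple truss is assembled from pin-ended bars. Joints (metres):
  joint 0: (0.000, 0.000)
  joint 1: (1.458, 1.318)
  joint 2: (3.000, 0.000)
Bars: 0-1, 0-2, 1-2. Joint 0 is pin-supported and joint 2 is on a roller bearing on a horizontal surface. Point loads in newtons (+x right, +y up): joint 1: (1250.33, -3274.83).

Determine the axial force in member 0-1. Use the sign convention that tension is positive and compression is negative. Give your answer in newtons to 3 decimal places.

-1690.966

N=3 nodes, M=3 members, R=3 reactions → 2N=6, M+R=6
member 0 (0-1): L=1.9654, (cx,cy)=(0.7418,0.6706)
member 1 (0-2): L=3.0000, (cx,cy)=(1.0000,0.0000)
member 2 (1-2): L=2.0285, (cx,cy)=(0.7602,-0.6497)
solve A·x = −loads:
  F[0-1] = -1690.9662 N (compression)
  F[0-2] = +2504.7310 N (tension)
  F[1-2] = -3295.0023 N (compression)
  Rx@0 = -1250.3300 N
  Ry@0 = +1133.9510 N
  Ry@2 = +2140.8790 N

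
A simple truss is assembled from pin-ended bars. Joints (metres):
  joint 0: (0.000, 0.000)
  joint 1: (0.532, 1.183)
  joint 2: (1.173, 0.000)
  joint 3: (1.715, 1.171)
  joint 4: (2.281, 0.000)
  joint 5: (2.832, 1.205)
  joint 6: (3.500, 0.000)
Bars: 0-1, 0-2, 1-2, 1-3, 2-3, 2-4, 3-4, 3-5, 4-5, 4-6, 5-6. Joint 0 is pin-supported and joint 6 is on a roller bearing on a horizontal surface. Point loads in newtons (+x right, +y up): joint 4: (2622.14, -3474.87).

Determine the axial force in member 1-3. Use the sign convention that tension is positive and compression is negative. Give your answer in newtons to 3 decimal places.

-1206.711

N=7 nodes, M=11 members, R=3 reactions → 2N=14, M+R=14
member 0 (0-1): L=1.2971, (cx,cy)=(0.4101,0.9120)
member 1 (0-2): L=1.1730, (cx,cy)=(1.0000,0.0000)
member 2 (1-2): L=1.3455, (cx,cy)=(0.4764,-0.8792)
member 3 (1-3): L=1.1831, (cx,cy)=(0.9999,-0.0101)
member 4 (2-3): L=1.2904, (cx,cy)=(0.4200,0.9075)
member 5 (2-4): L=1.1080, (cx,cy)=(1.0000,0.0000)
member 6 (3-4): L=1.3006, (cx,cy)=(0.4352,-0.9003)
member 7 (3-5): L=1.1175, (cx,cy)=(0.9995,0.0304)
member 8 (4-5): L=1.3250, (cx,cy)=(0.4158,0.9094)
member 9 (4-6): L=1.2190, (cx,cy)=(1.0000,0.0000)
member 10 (5-6): L=1.3778, (cx,cy)=(0.4848,-0.8746)
solve A·x = −loads:
  F[0-1] = -1326.9932 N (compression)
  F[0-2] = +3166.3933 N (tension)
  F[1-2] = +1390.4115 N (tension)
  F[1-3] = -1206.7114 N (compression)
  F[2-3] = -1347.0859 N (compression)
  F[2-4] = +4394.6204 N (tension)
  F[3-4] = +1265.6611 N (tension)
  F[3-5] = -2324.3457 N (compression)
  F[4-5] = +2567.9053 N (tension)
  F[4-6] = +1255.4089 N (tension)
  F[5-6] = -2589.3177 N (compression)
  Rx@0 = -2622.1400 N
  Ry@0 = +1210.2476 N
  Ry@6 = +2264.6224 N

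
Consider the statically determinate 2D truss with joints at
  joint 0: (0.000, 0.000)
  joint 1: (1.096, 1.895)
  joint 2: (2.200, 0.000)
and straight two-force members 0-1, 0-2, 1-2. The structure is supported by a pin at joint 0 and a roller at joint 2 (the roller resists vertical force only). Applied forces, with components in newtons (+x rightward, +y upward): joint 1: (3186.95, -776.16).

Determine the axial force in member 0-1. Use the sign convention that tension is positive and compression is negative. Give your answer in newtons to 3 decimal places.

N=3 nodes, M=3 members, R=3 reactions → 2N=6, M+R=6
member 0 (0-1): L=2.1891, (cx,cy)=(0.5007,0.8656)
member 1 (0-2): L=2.2000, (cx,cy)=(1.0000,0.0000)
member 2 (1-2): L=2.1931, (cx,cy)=(0.5034,-0.8641)
solve A·x = −loads:
  F[0-1] = +2721.2440 N (tension)
  F[0-2] = +1824.5372 N (tension)
  F[1-2] = -3624.5075 N (compression)
  Rx@0 = -3186.9500 N
  Ry@0 = -2355.6316 N
  Ry@2 = +3131.7916 N

2721.244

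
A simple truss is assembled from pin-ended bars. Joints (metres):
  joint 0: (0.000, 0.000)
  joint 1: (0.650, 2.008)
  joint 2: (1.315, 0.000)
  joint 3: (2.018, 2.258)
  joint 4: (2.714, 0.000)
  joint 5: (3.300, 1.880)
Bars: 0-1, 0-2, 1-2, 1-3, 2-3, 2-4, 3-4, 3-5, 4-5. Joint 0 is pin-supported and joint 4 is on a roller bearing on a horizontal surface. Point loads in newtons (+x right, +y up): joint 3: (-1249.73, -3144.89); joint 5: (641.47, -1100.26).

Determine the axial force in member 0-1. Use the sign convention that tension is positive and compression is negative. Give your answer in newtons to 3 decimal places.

-1223.823

N=6 nodes, M=9 members, R=3 reactions → 2N=12, M+R=12
member 0 (0-1): L=2.1106, (cx,cy)=(0.3080,0.9514)
member 1 (0-2): L=1.3150, (cx,cy)=(1.0000,0.0000)
member 2 (1-2): L=2.1153, (cx,cy)=(0.3144,-0.9493)
member 3 (1-3): L=1.3907, (cx,cy)=(0.9837,0.1798)
member 4 (2-3): L=2.3649, (cx,cy)=(0.2973,0.9548)
member 5 (2-4): L=1.3990, (cx,cy)=(1.0000,0.0000)
member 6 (3-4): L=2.3628, (cx,cy)=(0.2946,-0.9556)
member 7 (3-5): L=1.3366, (cx,cy)=(0.9592,-0.2828)
member 8 (4-5): L=1.9692, (cx,cy)=(0.2976,0.9547)
solve A·x = −loads:
  F[0-1] = -1223.8229 N (compression)
  F[0-2] = -231.3572 N (compression)
  F[1-2] = +1088.1173 N (tension)
  F[1-3] = -730.8963 N (compression)
  F[2-3] = -1081.8500 N (compression)
  F[2-4] = +432.3234 N (tension)
  F[3-4] = -2350.6717 N (compression)
  F[3-5] = +939.9375 N (tension)
  F[4-5] = -874.0286 N (compression)
  Rx@0 = +608.2600 N
  Ry@0 = +1164.3397 N
  Ry@4 = +3080.8103 N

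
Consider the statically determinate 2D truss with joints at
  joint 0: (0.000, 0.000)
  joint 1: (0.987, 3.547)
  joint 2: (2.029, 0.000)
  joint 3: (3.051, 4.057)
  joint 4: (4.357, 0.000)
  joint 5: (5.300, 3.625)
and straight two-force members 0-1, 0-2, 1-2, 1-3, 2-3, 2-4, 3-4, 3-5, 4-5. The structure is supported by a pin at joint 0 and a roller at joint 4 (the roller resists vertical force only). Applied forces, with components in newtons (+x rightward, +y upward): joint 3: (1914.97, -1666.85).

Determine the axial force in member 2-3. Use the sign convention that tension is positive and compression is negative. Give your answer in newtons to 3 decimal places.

N=6 nodes, M=9 members, R=3 reactions → 2N=12, M+R=12
member 0 (0-1): L=3.6818, (cx,cy)=(0.2681,0.9634)
member 1 (0-2): L=2.0290, (cx,cy)=(1.0000,0.0000)
member 2 (1-2): L=3.6969, (cx,cy)=(0.2819,-0.9595)
member 3 (1-3): L=2.1261, (cx,cy)=(0.9708,0.2399)
member 4 (2-3): L=4.1837, (cx,cy)=(0.2443,0.9697)
member 5 (2-4): L=2.3280, (cx,cy)=(1.0000,0.0000)
member 6 (3-4): L=4.2620, (cx,cy)=(0.3064,-0.9519)
member 7 (3-5): L=2.2901, (cx,cy)=(0.9820,-0.1886)
member 8 (4-5): L=3.7456, (cx,cy)=(0.2518,0.9678)
solve A·x = −loads:
  F[0-1] = +1332.2450 N (tension)
  F[0-2] = +1557.8243 N (tension)
  F[1-2] = -1161.4337 N (compression)
  F[1-3] = +705.0927 N (tension)
  F[2-3] = +1149.1581 N (tension)
  F[2-4] = +949.7492 N (tension)
  F[3-4] = -3099.4317 N (compression)
  F[3-5] = -0.0000 N (compression)
  F[4-5] = +0.0000 N (tension)
  Rx@0 = -1914.9700 N
  Ry@0 = -1283.4811 N
  Ry@4 = +2950.3311 N

1149.158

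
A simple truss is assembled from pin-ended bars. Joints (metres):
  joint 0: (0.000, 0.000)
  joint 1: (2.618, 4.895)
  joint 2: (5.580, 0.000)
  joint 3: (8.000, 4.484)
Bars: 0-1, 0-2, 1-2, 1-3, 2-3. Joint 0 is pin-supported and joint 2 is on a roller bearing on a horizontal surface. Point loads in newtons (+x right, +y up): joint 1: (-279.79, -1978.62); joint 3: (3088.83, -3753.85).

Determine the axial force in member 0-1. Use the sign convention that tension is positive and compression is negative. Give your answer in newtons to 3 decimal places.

N=4 nodes, M=5 members, R=3 reactions → 2N=8, M+R=8
member 0 (0-1): L=5.5511, (cx,cy)=(0.4716,0.8818)
member 1 (0-2): L=5.5800, (cx,cy)=(1.0000,0.0000)
member 2 (1-2): L=5.7214, (cx,cy)=(0.5177,-0.8556)
member 3 (1-3): L=5.3977, (cx,cy)=(0.9971,-0.0761)
member 4 (2-3): L=5.0954, (cx,cy)=(0.4749,0.8800)
solve A·x = −loads:
  F[0-1] = +3191.6466 N (tension)
  F[0-2] = +1303.8071 N (tension)
  F[1-2] = -6040.6789 N (compression)
  F[1-3] = +4926.6157 N (tension)
  F[2-3] = -3839.3782 N (compression)
  Rx@0 = -2809.0400 N
  Ry@0 = -2814.4061 N
  Ry@2 = +8546.8761 N

3191.647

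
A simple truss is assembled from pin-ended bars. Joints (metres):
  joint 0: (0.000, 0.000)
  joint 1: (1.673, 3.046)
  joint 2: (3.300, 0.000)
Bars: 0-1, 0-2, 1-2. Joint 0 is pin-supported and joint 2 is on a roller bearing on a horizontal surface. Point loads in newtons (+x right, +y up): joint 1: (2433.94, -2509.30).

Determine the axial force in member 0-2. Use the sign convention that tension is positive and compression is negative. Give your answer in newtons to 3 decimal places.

1879.511

N=3 nodes, M=3 members, R=3 reactions → 2N=6, M+R=6
member 0 (0-1): L=3.4752, (cx,cy)=(0.4814,0.8765)
member 1 (0-2): L=3.3000, (cx,cy)=(1.0000,0.0000)
member 2 (1-2): L=3.4533, (cx,cy)=(0.4711,-0.8821)
solve A·x = −loads:
  F[0-1] = +1151.6770 N (tension)
  F[0-2] = +1879.5105 N (tension)
  F[1-2] = -3989.2464 N (compression)
  Rx@0 = -2433.9400 N
  Ry@0 = -1009.4394 N
  Ry@2 = +3518.7394 N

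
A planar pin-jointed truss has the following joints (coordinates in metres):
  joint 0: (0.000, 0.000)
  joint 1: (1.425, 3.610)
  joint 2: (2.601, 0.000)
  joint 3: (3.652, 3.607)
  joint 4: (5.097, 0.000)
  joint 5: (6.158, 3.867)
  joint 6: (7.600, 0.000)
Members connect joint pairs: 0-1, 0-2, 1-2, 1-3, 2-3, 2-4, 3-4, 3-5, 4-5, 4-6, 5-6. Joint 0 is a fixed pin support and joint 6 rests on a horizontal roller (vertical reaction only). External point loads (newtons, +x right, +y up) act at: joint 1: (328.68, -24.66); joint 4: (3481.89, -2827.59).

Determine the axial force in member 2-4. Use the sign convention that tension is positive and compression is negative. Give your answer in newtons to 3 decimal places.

4600.696

N=7 nodes, M=11 members, R=3 reactions → 2N=14, M+R=14
member 0 (0-1): L=3.8811, (cx,cy)=(0.3672,0.9302)
member 1 (0-2): L=2.6010, (cx,cy)=(1.0000,0.0000)
member 2 (1-2): L=3.7967, (cx,cy)=(0.3097,-0.9508)
member 3 (1-3): L=2.2270, (cx,cy)=(1.0000,-0.0013)
member 4 (2-3): L=3.7570, (cx,cy)=(0.2797,0.9601)
member 5 (2-4): L=2.4960, (cx,cy)=(1.0000,0.0000)
member 6 (3-4): L=3.8857, (cx,cy)=(0.3719,-0.9283)
member 7 (3-5): L=2.5195, (cx,cy)=(0.9947,0.1032)
member 8 (4-5): L=4.0099, (cx,cy)=(0.2646,0.9644)
member 9 (4-6): L=2.5030, (cx,cy)=(1.0000,0.0000)
member 10 (5-6): L=4.1271, (cx,cy)=(0.3494,-0.9370)
solve A·x = −loads:
  F[0-1] = -854.8656 N (compression)
  F[0-2] = +4124.4480 N (tension)
  F[1-2] = +811.6165 N (tension)
  F[1-3] = -893.9498 N (compression)
  F[2-3] = -803.7938 N (compression)
  F[2-4] = +4600.6959 N (tension)
  F[3-4] = +676.8484 N (tension)
  F[3-5] = -1377.8680 N (compression)
  F[4-5] = +2280.5639 N (tension)
  F[4-6] = +767.0874 N (tension)
  F[5-6] = -2195.4617 N (compression)
  Rx@0 = -3810.5700 N
  Ry@0 = +795.1577 N
  Ry@6 = +2057.0923 N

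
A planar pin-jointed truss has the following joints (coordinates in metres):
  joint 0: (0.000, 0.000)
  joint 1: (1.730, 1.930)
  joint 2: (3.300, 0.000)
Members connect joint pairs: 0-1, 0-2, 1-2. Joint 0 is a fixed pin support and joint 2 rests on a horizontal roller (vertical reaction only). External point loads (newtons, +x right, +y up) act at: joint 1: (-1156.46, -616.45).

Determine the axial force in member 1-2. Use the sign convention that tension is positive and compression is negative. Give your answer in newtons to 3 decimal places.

N=3 nodes, M=3 members, R=3 reactions → 2N=6, M+R=6
member 0 (0-1): L=2.5919, (cx,cy)=(0.6675,0.7446)
member 1 (0-2): L=3.3000, (cx,cy)=(1.0000,0.0000)
member 2 (1-2): L=2.4879, (cx,cy)=(0.6310,-0.7757)
solve A·x = −loads:
  F[0-1] = -1302.1600 N (compression)
  F[0-2] = -287.3056 N (compression)
  F[1-2] = +455.2844 N (tension)
  Rx@0 = +1156.4600 N
  Ry@0 = +969.6346 N
  Ry@2 = -353.1846 N

455.284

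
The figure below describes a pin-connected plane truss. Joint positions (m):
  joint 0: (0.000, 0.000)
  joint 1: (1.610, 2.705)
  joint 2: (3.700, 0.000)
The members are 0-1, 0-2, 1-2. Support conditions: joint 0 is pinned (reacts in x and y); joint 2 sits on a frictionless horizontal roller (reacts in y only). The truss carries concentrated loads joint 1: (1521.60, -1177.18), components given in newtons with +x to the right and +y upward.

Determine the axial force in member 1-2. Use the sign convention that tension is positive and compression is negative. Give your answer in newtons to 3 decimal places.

-2053.090

N=3 nodes, M=3 members, R=3 reactions → 2N=6, M+R=6
member 0 (0-1): L=3.1479, (cx,cy)=(0.5115,0.8593)
member 1 (0-2): L=3.7000, (cx,cy)=(1.0000,0.0000)
member 2 (1-2): L=3.4184, (cx,cy)=(0.6114,-0.7913)
solve A·x = −loads:
  F[0-1] = +520.7266 N (tension)
  F[0-2] = +1255.2713 N (tension)
  F[1-2] = -2053.0900 N (compression)
  Rx@0 = -1521.6000 N
  Ry@0 = -447.4654 N
  Ry@2 = +1624.6454 N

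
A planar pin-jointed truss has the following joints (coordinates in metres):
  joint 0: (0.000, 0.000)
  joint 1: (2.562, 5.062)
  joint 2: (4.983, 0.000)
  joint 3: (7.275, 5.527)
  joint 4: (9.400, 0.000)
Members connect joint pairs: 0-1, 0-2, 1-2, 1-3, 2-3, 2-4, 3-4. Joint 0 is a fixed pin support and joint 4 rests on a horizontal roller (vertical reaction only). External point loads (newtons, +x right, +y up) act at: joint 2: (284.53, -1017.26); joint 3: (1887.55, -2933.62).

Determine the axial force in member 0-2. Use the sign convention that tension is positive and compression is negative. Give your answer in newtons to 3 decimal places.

2187.947

N=5 nodes, M=7 members, R=3 reactions → 2N=10, M+R=10
member 0 (0-1): L=5.6734, (cx,cy)=(0.4516,0.8922)
member 1 (0-2): L=4.9830, (cx,cy)=(1.0000,0.0000)
member 2 (1-2): L=5.6112, (cx,cy)=(0.4315,-0.9021)
member 3 (1-3): L=4.7359, (cx,cy)=(0.9952,0.0982)
member 4 (2-3): L=5.9834, (cx,cy)=(0.3831,0.9237)
member 5 (2-4): L=4.4170, (cx,cy)=(1.0000,0.0000)
member 6 (3-4): L=5.9214, (cx,cy)=(0.3589,-0.9334)
solve A·x = −loads:
  F[0-1] = -35.1368 N (compression)
  F[0-2] = +2187.9470 N (tension)
  F[1-2] = +31.5281 N (tension)
  F[1-3] = -29.6133 N (compression)
  F[2-3] = +1070.4693 N (tension)
  F[2-4] = +1506.9660 N (tension)
  F[3-4] = -4199.2453 N (compression)
  Rx@0 = -2172.0800 N
  Ry@0 = +31.3501 N
  Ry@4 = +3919.5299 N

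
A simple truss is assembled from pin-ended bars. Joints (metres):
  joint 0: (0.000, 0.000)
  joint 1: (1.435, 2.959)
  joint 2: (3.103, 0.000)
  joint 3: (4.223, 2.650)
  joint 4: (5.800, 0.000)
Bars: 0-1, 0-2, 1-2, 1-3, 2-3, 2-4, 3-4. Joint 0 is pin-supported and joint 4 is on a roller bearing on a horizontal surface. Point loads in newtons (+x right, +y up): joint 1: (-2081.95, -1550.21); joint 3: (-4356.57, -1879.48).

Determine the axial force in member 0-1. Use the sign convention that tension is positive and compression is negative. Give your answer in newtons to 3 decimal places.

-5257.258

N=5 nodes, M=7 members, R=3 reactions → 2N=10, M+R=10
member 0 (0-1): L=3.2886, (cx,cy)=(0.4364,0.8998)
member 1 (0-2): L=3.1030, (cx,cy)=(1.0000,0.0000)
member 2 (1-2): L=3.3967, (cx,cy)=(0.4911,-0.8711)
member 3 (1-3): L=2.8051, (cx,cy)=(0.9939,-0.1102)
member 4 (2-3): L=2.8770, (cx,cy)=(0.3893,0.9211)
member 5 (2-4): L=2.6970, (cx,cy)=(1.0000,0.0000)
member 6 (3-4): L=3.0837, (cx,cy)=(0.5114,-0.8593)
solve A·x = −loads:
  F[0-1] = -5257.2584 N (compression)
  F[0-2] = -4144.4860 N (compression)
  F[1-2] = +3922.6568 N (tension)
  F[1-3] = -2151.4283 N (compression)
  F[2-3] = -3709.7938 N (compression)
  F[2-4] = -774.0131 N (compression)
  F[3-4] = +1513.5397 N (tension)
  Rx@0 = +6438.5200 N
  Ry@0 = +4730.3461 N
  Ry@4 = -1300.6561 N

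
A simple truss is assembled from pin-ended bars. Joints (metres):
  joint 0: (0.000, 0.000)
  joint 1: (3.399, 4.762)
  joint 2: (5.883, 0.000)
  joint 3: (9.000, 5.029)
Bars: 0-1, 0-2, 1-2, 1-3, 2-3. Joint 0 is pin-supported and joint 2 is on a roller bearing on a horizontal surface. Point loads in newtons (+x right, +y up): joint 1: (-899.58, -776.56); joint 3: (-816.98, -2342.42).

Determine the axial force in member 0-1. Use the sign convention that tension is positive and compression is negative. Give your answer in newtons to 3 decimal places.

N=4 nodes, M=5 members, R=3 reactions → 2N=8, M+R=8
member 0 (0-1): L=5.8506, (cx,cy)=(0.5810,0.8139)
member 1 (0-2): L=5.8830, (cx,cy)=(1.0000,0.0000)
member 2 (1-2): L=5.3709, (cx,cy)=(0.4625,-0.8866)
member 3 (1-3): L=5.6074, (cx,cy)=(0.9989,0.0476)
member 4 (2-3): L=5.9166, (cx,cy)=(0.5268,0.8500)
solve A·x = −loads:
  F[0-1] = -630.7068 N (compression)
  F[0-2] = -1350.1425 N (compression)
  F[1-2] = -261.6931 N (compression)
  F[1-3] = +654.9357 N (tension)
  F[2-3] = -2792.5530 N (compression)
  Rx@0 = +1716.5600 N
  Ry@0 = +513.3511 N
  Ry@2 = +2605.6289 N

-630.707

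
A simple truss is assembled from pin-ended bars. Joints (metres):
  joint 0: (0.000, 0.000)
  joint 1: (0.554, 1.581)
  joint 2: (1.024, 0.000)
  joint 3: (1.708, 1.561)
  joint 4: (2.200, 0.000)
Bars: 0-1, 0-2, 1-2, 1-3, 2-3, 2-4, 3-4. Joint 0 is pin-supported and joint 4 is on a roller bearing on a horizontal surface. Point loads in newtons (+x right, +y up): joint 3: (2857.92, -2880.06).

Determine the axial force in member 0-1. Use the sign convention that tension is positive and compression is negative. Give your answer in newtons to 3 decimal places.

N=5 nodes, M=7 members, R=3 reactions → 2N=10, M+R=10
member 0 (0-1): L=1.6753, (cx,cy)=(0.3307,0.9437)
member 1 (0-2): L=1.0240, (cx,cy)=(1.0000,0.0000)
member 2 (1-2): L=1.6494, (cx,cy)=(0.2850,-0.9585)
member 3 (1-3): L=1.1542, (cx,cy)=(0.9998,-0.0173)
member 4 (2-3): L=1.7043, (cx,cy)=(0.4013,0.9159)
member 5 (2-4): L=1.1760, (cx,cy)=(1.0000,0.0000)
member 6 (3-4): L=1.6367, (cx,cy)=(0.3006,-0.9537)
solve A·x = −loads:
  F[0-1] = +1466.2322 N (tension)
  F[0-2] = +2373.0428 N (tension)
  F[1-2] = -1459.8764 N (compression)
  F[1-3] = +901.0119 N (tension)
  F[2-3] = +1527.7956 N (tension)
  F[2-4] = +1343.8748 N (tension)
  F[3-4] = -4470.5674 N (compression)
  Rx@0 = -2857.9200 N
  Ry@0 = -1383.7380 N
  Ry@4 = +4263.7980 N

1466.232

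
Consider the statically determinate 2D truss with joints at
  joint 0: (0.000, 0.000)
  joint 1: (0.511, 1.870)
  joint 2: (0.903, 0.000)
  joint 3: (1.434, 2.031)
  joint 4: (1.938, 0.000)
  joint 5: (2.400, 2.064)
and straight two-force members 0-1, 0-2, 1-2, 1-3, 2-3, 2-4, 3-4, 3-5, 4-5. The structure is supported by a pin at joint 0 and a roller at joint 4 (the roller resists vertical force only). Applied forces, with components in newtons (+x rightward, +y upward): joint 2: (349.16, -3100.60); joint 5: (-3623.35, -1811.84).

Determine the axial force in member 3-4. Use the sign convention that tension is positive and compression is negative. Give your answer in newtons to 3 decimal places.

1928.284

N=6 nodes, M=9 members, R=3 reactions → 2N=12, M+R=12
member 0 (0-1): L=1.9386, (cx,cy)=(0.2636,0.9646)
member 1 (0-2): L=0.9030, (cx,cy)=(1.0000,0.0000)
member 2 (1-2): L=1.9106, (cx,cy)=(0.2052,-0.9787)
member 3 (1-3): L=0.9369, (cx,cy)=(0.9851,0.1718)
member 4 (2-3): L=2.0993, (cx,cy)=(0.2529,0.9675)
member 5 (2-4): L=1.0350, (cx,cy)=(1.0000,0.0000)
member 6 (3-4): L=2.0926, (cx,cy)=(0.2408,-0.9706)
member 7 (3-5): L=0.9666, (cx,cy)=(0.9994,0.0341)
member 8 (4-5): L=2.1151, (cx,cy)=(0.2184,0.9759)
solve A·x = −loads:
  F[0-1] = -5269.2512 N (compression)
  F[0-2] = -1885.2285 N (compression)
  F[1-2] = +4771.3600 N (tension)
  F[1-3] = -2403.6369 N (compression)
  F[2-3] = -1622.0062 N (compression)
  F[2-4] = -845.1870 N (compression)
  F[3-4] = +1928.2842 N (tension)
  F[3-5] = -3244.4791 N (compression)
  F[4-5] = -1743.1620 N (compression)
  Rx@0 = +3274.1900 N
  Ry@0 = +5082.8923 N
  Ry@4 = -170.4523 N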